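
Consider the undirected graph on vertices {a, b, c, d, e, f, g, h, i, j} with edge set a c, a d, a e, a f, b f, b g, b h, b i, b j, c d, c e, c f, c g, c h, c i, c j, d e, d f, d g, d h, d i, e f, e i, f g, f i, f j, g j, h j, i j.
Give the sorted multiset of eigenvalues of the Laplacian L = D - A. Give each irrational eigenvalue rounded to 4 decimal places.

Reading degrees in the order [a, b, c, d, e, f, g, h, i, j] gives [4, 5, 8, 7, 5, 8, 5, 4, 6, 6]; set D = diag(4, 5, 8, 7, 5, 8, 5, 4, 6, 6) and form L = D - A. L is symmetric positive semidefinite, so every eigenvalue is real and nonnegative. The single zero eigenvalue shows the graph is connected. There is one zero in the spectrum, matching the 1 component. By the matrix-tree theorem the graph has (1/10) * product of the nonzero eigenvalues = 1097460 spanning trees.

[0, 2.8844, 4.2342, 5, 5.5711, 6.3954, 7, 8.5441, 9, 9.3708]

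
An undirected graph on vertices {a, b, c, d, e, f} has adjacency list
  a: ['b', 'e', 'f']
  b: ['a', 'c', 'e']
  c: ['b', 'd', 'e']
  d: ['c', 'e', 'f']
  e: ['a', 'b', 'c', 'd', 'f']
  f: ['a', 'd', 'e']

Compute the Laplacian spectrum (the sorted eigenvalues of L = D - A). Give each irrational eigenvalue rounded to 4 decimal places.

With the vertex order [a, b, c, d, e, f], the degrees are [3, 3, 3, 3, 5, 3], giving D = diag(3, 3, 3, 3, 5, 3) and L = D - A. Since every row of L sums to 0, the all-ones vector is in the kernel and 0 is an eigenvalue. The single zero eigenvalue shows the graph is connected.

[0, 2.3820, 2.3820, 4.6180, 4.6180, 6]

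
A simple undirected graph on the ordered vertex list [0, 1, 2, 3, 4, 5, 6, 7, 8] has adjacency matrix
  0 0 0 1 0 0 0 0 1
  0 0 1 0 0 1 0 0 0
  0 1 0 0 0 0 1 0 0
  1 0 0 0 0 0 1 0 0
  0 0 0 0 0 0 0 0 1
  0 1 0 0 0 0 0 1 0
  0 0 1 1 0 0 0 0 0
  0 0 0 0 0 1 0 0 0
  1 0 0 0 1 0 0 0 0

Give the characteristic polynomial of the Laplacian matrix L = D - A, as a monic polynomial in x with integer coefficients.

x^9 - 16x^8 + 105x^7 - 364x^6 + 715x^5 - 792x^4 + 462x^3 - 120x^2 + 9x

Reading degrees in the order [0, 1, 2, 3, 4, 5, 6, 7, 8] gives [2, 2, 2, 2, 1, 2, 2, 1, 2]; set D = diag(2, 2, 2, 2, 1, 2, 2, 1, 2) and form L = D - A. Computing det(xI - L) by cofactor expansion (or equivalently via sum-over-permutations) gives x^9 - 16x^8 + 105x^7 - 364x^6 + 715x^5 - 792x^4 + 462x^3 - 120x^2 + 9x. Since p(0) = det(-L) = 0, x divides p(x). The eigenvalues sum to 16, which equals trace(L) = 2|E|.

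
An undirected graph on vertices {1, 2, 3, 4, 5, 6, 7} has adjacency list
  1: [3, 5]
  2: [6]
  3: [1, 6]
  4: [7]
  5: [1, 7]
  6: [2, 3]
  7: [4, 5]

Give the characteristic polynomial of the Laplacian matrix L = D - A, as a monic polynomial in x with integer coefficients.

x^7 - 12x^6 + 55x^5 - 120x^4 + 126x^3 - 56x^2 + 7x

With the vertex order [1, 2, 3, 4, 5, 6, 7], the degrees are [2, 1, 2, 1, 2, 2, 2], giving D = diag(2, 1, 2, 1, 2, 2, 2) and L = D - A. Computing det(xI - L) by cofactor expansion (or equivalently via sum-over-permutations) gives x^7 - 12x^6 + 55x^5 - 120x^4 + 126x^3 - 56x^2 + 7x. Since p(0) = det(-L) = 0, x divides p(x). There is one zero in the spectrum, matching the 1 component.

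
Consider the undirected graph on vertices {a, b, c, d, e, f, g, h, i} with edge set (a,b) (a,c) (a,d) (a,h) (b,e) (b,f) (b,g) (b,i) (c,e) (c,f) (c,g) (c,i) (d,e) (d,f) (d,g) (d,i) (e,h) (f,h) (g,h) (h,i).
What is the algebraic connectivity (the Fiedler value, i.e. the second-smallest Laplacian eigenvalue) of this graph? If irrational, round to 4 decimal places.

With the vertex order [a, b, c, d, e, f, g, h, i], the degrees are [4, 5, 5, 5, 4, 4, 4, 5, 4], giving D = diag(4, 5, 5, 5, 4, 4, 4, 5, 4) and L = D - A. Computing the eigenvalues of L and sorting gives [0, 4, 4, 4, 4, 5, 5, 5, 9]. The Fiedler value lambda_2 = 4 is strictly positive, so the graph is connected. The eigenvalues sum to 40, which equals trace(L) = 2|E|.

4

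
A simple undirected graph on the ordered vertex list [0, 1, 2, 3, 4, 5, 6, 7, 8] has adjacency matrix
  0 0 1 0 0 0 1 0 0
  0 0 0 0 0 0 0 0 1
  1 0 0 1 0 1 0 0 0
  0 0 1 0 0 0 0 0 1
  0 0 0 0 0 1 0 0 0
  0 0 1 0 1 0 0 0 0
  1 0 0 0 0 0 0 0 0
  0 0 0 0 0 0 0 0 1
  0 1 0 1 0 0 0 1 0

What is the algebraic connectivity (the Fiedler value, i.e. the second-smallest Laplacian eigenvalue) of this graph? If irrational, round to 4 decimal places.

0.1953

With the vertex order [0, 1, 2, 3, 4, 5, 6, 7, 8], the degrees are [2, 1, 3, 2, 1, 2, 1, 1, 3], giving D = diag(2, 1, 3, 2, 1, 2, 1, 1, 3) and L = D - A. The sorted Laplacian eigenvalues are [0, 0.1953, 0.3820, 1, 1.2108, 2.1449, 2.6180, 3.9064, 4.5426]; the algebraic connectivity is the second entry, 0.1953. By the matrix-tree theorem the graph has (1/9) * product of the nonzero eigenvalues = 1 spanning tree.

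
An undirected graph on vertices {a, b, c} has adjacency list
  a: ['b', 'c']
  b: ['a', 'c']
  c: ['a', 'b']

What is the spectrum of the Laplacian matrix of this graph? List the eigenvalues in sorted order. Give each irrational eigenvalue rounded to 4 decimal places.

Each diagonal entry of L is the vertex degree and each off-diagonal entry is -1 where an edge is present, 0 otherwise; in the order [a, b, c] the diagonal is [2, 2, 2]. Diagonalising L (or applying a numerical eigensolver to the 3x3 matrix) gives the spectrum above. The single zero eigenvalue shows the graph is connected. The eigenvalues sum to 6, which equals trace(L) = 2|E|. There is one zero in the spectrum, matching the 1 component.

[0, 3, 3]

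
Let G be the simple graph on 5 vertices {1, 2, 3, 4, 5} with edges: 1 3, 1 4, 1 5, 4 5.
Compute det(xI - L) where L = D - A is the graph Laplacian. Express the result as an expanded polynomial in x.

With the vertex order [1, 2, 3, 4, 5], the degrees are [3, 0, 1, 2, 2], giving D = diag(3, 0, 1, 2, 2) and L = D - A. The eigenvalues of L are [0, 0, 1, 3, 4]; the characteristic polynomial is the product of (x - lambda_i), which multiplies out to x^5 - 8x^4 + 19x^3 - 12x^2. Since p(0) = det(-L) = 0, x divides p(x).

x^5 - 8x^4 + 19x^3 - 12x^2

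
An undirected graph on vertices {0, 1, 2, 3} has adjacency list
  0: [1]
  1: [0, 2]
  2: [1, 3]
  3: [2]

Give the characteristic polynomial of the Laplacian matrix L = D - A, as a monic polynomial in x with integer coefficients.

With the vertex order [0, 1, 2, 3], the degrees are [1, 2, 2, 1], giving D = diag(1, 2, 2, 1) and L = D - A. Computing det(xI - L) by cofactor expansion (or equivalently via sum-over-permutations) gives x^4 - 6x^3 + 10x^2 - 4x. The coefficient of x^3 equals -trace(L) = -6, matching the sum of degrees. The largest eigenvalue, 3.4142, is at most the vertex count 4.

x^4 - 6x^3 + 10x^2 - 4x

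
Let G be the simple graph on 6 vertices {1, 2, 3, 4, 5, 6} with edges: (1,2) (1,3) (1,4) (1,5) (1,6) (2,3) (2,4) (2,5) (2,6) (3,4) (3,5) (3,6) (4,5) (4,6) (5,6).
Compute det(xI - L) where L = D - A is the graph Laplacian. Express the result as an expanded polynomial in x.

x^6 - 30x^5 + 360x^4 - 2160x^3 + 6480x^2 - 7776x

Reading degrees in the order [1, 2, 3, 4, 5, 6] gives [5, 5, 5, 5, 5, 5]; set D = diag(5, 5, 5, 5, 5, 5) and form L = D - A. The eigenvalues of L are [0, 6, 6, 6, 6, 6]; the characteristic polynomial is the product of (x - lambda_i), which multiplies out to x^6 - 30x^5 + 360x^4 - 2160x^3 + 6480x^2 - 7776x. Since p(0) = det(-L) = 0, x divides p(x). There is one zero in the spectrum, matching the 1 component.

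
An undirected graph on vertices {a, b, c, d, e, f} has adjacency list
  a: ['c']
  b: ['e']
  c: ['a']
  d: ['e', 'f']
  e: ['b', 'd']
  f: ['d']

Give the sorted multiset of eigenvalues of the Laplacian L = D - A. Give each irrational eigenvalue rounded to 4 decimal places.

Reading degrees in the order [a, b, c, d, e, f] gives [1, 1, 1, 2, 2, 1]; set D = diag(1, 1, 1, 2, 2, 1) and form L = D - A. The multiplicity of 0 as a Laplacian eigenvalue equals the number of connected components. The 2 zero eigenvalues correspond to the 2 connected components. The eigenvalues sum to 8, which equals trace(L) = 2|E|. The largest eigenvalue, 3.4142, is at most the vertex count 6.

[0, 0, 0.5858, 2, 2, 3.4142]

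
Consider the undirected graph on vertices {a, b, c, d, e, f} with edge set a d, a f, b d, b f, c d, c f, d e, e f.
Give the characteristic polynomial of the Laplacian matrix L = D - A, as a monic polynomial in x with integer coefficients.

x^6 - 16x^5 + 96x^4 - 272x^3 + 368x^2 - 192x

Reading degrees in the order [a, b, c, d, e, f] gives [2, 2, 2, 4, 2, 4]; set D = diag(2, 2, 2, 4, 2, 4) and form L = D - A. Computing det(xI - L) by cofactor expansion (or equivalently via sum-over-permutations) gives x^6 - 16x^5 + 96x^4 - 272x^3 + 368x^2 - 192x. Since p(0) = det(-L) = 0, x divides p(x). By the matrix-tree theorem the graph has (1/6) * product of the nonzero eigenvalues = 32 spanning trees. The largest eigenvalue, 6, is at most the vertex count 6.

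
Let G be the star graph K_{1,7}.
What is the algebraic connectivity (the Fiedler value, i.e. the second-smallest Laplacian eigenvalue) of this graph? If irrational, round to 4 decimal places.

The graph has 8 vertices and degree multiset [7, 1, 1, 1, 1, 1, 1, 1]; D is the diagonal matrix of degrees and L = D - A. Computing the eigenvalues of L and sorting gives [0, 1, 1, 1, 1, 1, 1, 8]. The Fiedler value lambda_2 = 1 is strictly positive, so the graph is connected. The eigenvalues sum to 14, which equals trace(L) = 2|E|.

1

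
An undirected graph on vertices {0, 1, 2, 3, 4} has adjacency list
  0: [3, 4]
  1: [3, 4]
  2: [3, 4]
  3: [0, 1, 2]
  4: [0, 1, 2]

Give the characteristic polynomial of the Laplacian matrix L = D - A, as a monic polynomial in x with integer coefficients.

With the vertex order [0, 1, 2, 3, 4], the degrees are [2, 2, 2, 3, 3], giving D = diag(2, 2, 2, 3, 3) and L = D - A. Computing det(xI - L) by cofactor expansion (or equivalently via sum-over-permutations) gives x^5 - 12x^4 + 51x^3 - 92x^2 + 60x. The constant term is 0 because L is singular (the all-ones vector lies in its kernel). The eigenvalues sum to 12, which equals trace(L) = 2|E|. There is one zero in the spectrum, matching the 1 component.

x^5 - 12x^4 + 51x^3 - 92x^2 + 60x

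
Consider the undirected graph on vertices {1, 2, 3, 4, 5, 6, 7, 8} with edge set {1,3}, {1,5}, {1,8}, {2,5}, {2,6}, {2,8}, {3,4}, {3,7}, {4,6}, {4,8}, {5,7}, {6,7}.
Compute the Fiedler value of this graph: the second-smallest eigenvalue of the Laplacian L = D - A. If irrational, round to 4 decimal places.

2

Each diagonal entry of L is the vertex degree and each off-diagonal entry is -1 where an edge is present, 0 otherwise; in the order [1, 2, 3, 4, 5, 6, 7, 8] the diagonal is [3, 3, 3, 3, 3, 3, 3, 3]. Computing the eigenvalues of L and sorting gives [0, 2, 2, 2, 4, 4, 4, 6]. The Fiedler value lambda_2 = 2 is strictly positive, so the graph is connected.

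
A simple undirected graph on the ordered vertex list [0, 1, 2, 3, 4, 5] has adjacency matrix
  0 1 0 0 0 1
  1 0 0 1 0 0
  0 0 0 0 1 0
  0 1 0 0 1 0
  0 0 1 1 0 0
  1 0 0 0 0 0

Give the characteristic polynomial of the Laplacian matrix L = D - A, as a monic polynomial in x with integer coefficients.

x^6 - 10x^5 + 36x^4 - 56x^3 + 35x^2 - 6x

Each diagonal entry of L is the vertex degree and each off-diagonal entry is -1 where an edge is present, 0 otherwise; in the order [0, 1, 2, 3, 4, 5] the diagonal is [2, 2, 1, 2, 2, 1]. L has integer entries, so p(x) = det(xI - L) has integer coefficients. Expanding the determinant yields x^6 - 10x^5 + 36x^4 - 56x^3 + 35x^2 - 6x. The constant term is 0 because L is singular (the all-ones vector lies in its kernel). The largest eigenvalue, 3.7321, is at most the vertex count 6. There is one zero in the spectrum, matching the 1 component.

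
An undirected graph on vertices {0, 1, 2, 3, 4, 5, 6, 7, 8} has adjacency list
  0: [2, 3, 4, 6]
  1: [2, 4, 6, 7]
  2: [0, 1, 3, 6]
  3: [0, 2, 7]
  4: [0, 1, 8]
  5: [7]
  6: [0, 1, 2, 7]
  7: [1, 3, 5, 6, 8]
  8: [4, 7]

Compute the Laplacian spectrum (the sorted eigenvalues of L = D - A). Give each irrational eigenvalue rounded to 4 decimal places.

With the vertex order [0, 1, 2, 3, 4, 5, 6, 7, 8], the degrees are [4, 4, 4, 3, 3, 1, 4, 5, 2], giving D = diag(4, 4, 4, 3, 3, 1, 4, 5, 2) and L = D - A. Diagonalising L (or applying a numerical eigensolver to the 9x9 matrix) gives the spectrum above. There is one zero in the spectrum, matching the 1 component.

[0, 0.8769, 1.5032, 2.7991, 3.2114, 4.1310, 4.7563, 6.0366, 6.6854]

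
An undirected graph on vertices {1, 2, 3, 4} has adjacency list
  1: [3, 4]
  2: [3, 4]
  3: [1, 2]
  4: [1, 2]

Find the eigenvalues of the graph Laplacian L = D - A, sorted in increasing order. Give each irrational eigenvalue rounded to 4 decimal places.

[0, 2, 2, 4]

With the vertex order [1, 2, 3, 4], the degrees are [2, 2, 2, 2], giving D = diag(2, 2, 2, 2) and L = D - A. Diagonalising L (or applying a numerical eigensolver to the 4x4 matrix) gives the spectrum above. The single zero eigenvalue shows the graph is connected. The largest eigenvalue, 4, is at most the vertex count 4. The eigenvalues sum to 8, which equals trace(L) = 2|E|.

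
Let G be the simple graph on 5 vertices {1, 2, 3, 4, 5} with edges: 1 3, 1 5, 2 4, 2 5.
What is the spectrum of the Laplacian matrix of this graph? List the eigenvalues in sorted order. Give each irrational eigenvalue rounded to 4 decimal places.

Reading degrees in the order [1, 2, 3, 4, 5] gives [2, 2, 1, 1, 2]; set D = diag(2, 2, 1, 1, 2) and form L = D - A. Since every row of L sums to 0, the all-ones vector is in the kernel and 0 is an eigenvalue. The single zero eigenvalue shows the graph is connected. By the matrix-tree theorem the graph has (1/5) * product of the nonzero eigenvalues = 1 spanning tree.

[0, 0.3820, 1.3820, 2.6180, 3.6180]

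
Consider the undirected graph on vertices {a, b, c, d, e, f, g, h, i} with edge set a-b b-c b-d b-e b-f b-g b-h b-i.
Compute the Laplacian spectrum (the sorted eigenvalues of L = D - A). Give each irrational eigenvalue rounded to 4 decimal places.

Each diagonal entry of L is the vertex degree and each off-diagonal entry is -1 where an edge is present, 0 otherwise; in the order [a, b, c, d, e, f, g, h, i] the diagonal is [1, 8, 1, 1, 1, 1, 1, 1, 1]. The multiplicity of 0 as a Laplacian eigenvalue equals the number of connected components. The single zero eigenvalue shows the graph is connected.

[0, 1, 1, 1, 1, 1, 1, 1, 9]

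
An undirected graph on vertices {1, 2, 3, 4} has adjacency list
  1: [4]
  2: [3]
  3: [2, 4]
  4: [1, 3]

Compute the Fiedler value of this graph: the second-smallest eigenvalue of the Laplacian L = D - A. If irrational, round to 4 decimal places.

With the vertex order [1, 2, 3, 4], the degrees are [1, 1, 2, 2], giving D = diag(1, 1, 2, 2) and L = D - A. The sorted Laplacian eigenvalues are [0, 0.5858, 2, 3.4142]; the algebraic connectivity is the second entry, 0.5858.

0.5858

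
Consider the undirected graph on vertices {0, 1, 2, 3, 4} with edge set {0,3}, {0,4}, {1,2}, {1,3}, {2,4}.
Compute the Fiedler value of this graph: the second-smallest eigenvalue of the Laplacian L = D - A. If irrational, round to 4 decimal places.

1.3820

Reading degrees in the order [0, 1, 2, 3, 4] gives [2, 2, 2, 2, 2]; set D = diag(2, 2, 2, 2, 2) and form L = D - A. Computing the eigenvalues of L and sorting gives [0, 1.3820, 1.3820, 3.6180, 3.6180]. The Fiedler value lambda_2 = 1.3820 is strictly positive, so the graph is connected. By the matrix-tree theorem the graph has (1/5) * product of the nonzero eigenvalues = 5 spanning trees.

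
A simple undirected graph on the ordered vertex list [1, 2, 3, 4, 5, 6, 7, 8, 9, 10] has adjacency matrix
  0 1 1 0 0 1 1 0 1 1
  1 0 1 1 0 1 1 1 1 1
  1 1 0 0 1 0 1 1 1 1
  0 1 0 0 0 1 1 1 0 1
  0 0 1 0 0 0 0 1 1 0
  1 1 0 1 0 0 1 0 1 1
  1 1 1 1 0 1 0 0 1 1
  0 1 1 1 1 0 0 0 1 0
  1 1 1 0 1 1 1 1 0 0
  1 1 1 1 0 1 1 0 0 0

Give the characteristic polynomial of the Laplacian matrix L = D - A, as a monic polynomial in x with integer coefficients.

Reading degrees in the order [1, 2, 3, 4, 5, 6, 7, 8, 9, 10] gives [6, 8, 7, 5, 3, 6, 7, 5, 7, 6]; set D = diag(6, 8, 7, 5, 3, 6, 7, 5, 7, 6) and form L = D - A. Computing det(xI - L) by cofactor expansion (or equivalently via sum-over-permutations) gives x^10 - 60x^9 + 1581x^8 - 23984x^7 + 230509x^6 - 1452926x^5 + 5992300x^4 - 15546590x^3 + 22928600x^2 - 14559050x. The constant term is 0 because L is singular (the all-ones vector lies in its kernel).

x^10 - 60x^9 + 1581x^8 - 23984x^7 + 230509x^6 - 1452926x^5 + 5992300x^4 - 15546590x^3 + 22928600x^2 - 14559050x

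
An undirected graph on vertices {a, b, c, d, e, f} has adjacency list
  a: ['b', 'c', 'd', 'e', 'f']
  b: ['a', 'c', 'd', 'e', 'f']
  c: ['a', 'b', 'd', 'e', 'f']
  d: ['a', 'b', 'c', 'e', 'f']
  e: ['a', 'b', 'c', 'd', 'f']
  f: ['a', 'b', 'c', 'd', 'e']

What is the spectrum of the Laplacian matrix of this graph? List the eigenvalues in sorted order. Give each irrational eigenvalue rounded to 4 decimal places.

Each diagonal entry of L is the vertex degree and each off-diagonal entry is -1 where an edge is present, 0 otherwise; in the order [a, b, c, d, e, f] the diagonal is [5, 5, 5, 5, 5, 5]. Diagonalising L (or applying a numerical eigensolver to the 6x6 matrix) gives the spectrum above. By the matrix-tree theorem the graph has (1/6) * product of the nonzero eigenvalues = 1296 spanning trees. There is one zero in the spectrum, matching the 1 component.

[0, 6, 6, 6, 6, 6]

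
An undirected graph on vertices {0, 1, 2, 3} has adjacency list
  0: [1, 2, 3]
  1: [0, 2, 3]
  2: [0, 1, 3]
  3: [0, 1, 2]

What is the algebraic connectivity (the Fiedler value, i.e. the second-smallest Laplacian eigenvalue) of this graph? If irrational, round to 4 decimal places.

Each diagonal entry of L is the vertex degree and each off-diagonal entry is -1 where an edge is present, 0 otherwise; in the order [0, 1, 2, 3] the diagonal is [3, 3, 3, 3]. The smallest Laplacian eigenvalue is always 0. The next one, lambda_2 = 4, measures how hard the graph is to disconnect: larger values mean better connectivity. The eigenvalues sum to 12, which equals trace(L) = 2|E|.

4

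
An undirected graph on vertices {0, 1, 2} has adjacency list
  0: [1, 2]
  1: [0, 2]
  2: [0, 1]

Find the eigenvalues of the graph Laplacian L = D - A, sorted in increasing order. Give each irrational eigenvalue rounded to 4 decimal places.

[0, 3, 3]

Each diagonal entry of L is the vertex degree and each off-diagonal entry is -1 where an edge is present, 0 otherwise; in the order [0, 1, 2] the diagonal is [2, 2, 2]. The multiplicity of 0 as a Laplacian eigenvalue equals the number of connected components. The single zero eigenvalue shows the graph is connected. There is one zero in the spectrum, matching the 1 component.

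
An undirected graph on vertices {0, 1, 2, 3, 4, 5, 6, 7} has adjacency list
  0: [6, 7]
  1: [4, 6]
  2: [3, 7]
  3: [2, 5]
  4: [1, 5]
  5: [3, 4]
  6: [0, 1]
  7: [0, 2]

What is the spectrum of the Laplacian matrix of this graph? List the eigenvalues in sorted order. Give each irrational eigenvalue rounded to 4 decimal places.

With the vertex order [0, 1, 2, 3, 4, 5, 6, 7], the degrees are [2, 2, 2, 2, 2, 2, 2, 2], giving D = diag(2, 2, 2, 2, 2, 2, 2, 2) and L = D - A. Since every row of L sums to 0, the all-ones vector is in the kernel and 0 is an eigenvalue. The single zero eigenvalue shows the graph is connected. By the matrix-tree theorem the graph has (1/8) * product of the nonzero eigenvalues = 8 spanning trees.

[0, 0.5858, 0.5858, 2, 2, 3.4142, 3.4142, 4]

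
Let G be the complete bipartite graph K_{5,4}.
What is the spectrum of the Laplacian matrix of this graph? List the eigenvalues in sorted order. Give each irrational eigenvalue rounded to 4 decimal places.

The graph has 9 vertices and degree multiset [5, 5, 5, 5, 4, 4, 4, 4, 4]; D is the diagonal matrix of degrees and L = D - A. L is symmetric positive semidefinite, so every eigenvalue is real and nonnegative. The single zero eigenvalue shows the graph is connected. The eigenvalues sum to 40, which equals trace(L) = 2|E|. There is one zero in the spectrum, matching the 1 component.

[0, 4, 4, 4, 4, 5, 5, 5, 9]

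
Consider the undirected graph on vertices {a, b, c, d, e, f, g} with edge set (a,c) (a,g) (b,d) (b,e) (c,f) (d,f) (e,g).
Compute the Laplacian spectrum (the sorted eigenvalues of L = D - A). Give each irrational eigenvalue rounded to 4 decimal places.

Reading degrees in the order [a, b, c, d, e, f, g] gives [2, 2, 2, 2, 2, 2, 2]; set D = diag(2, 2, 2, 2, 2, 2, 2) and form L = D - A. The multiplicity of 0 as a Laplacian eigenvalue equals the number of connected components. By the matrix-tree theorem the graph has (1/7) * product of the nonzero eigenvalues = 7 spanning trees.

[0, 0.7530, 0.7530, 2.4450, 2.4450, 3.8019, 3.8019]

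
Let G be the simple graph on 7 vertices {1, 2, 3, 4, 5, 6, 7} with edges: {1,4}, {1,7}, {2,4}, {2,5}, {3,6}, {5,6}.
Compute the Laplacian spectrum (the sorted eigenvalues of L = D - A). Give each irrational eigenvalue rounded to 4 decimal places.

[0, 0.1981, 0.7530, 1.5550, 2.4450, 3.2470, 3.8019]

With the vertex order [1, 2, 3, 4, 5, 6, 7], the degrees are [2, 2, 1, 2, 2, 2, 1], giving D = diag(2, 2, 1, 2, 2, 2, 1) and L = D - A. The multiplicity of 0 as a Laplacian eigenvalue equals the number of connected components. The eigenvalues sum to 12, which equals trace(L) = 2|E|.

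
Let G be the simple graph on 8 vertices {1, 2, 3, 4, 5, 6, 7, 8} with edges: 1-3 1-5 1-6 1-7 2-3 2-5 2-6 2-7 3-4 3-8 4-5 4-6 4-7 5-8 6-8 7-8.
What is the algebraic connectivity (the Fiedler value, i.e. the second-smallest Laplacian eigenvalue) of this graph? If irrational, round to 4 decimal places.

4

Each diagonal entry of L is the vertex degree and each off-diagonal entry is -1 where an edge is present, 0 otherwise; in the order [1, 2, 3, 4, 5, 6, 7, 8] the diagonal is [4, 4, 4, 4, 4, 4, 4, 4]. Computing the eigenvalues of L and sorting gives [0, 4, 4, 4, 4, 4, 4, 8]. The Fiedler value lambda_2 = 4 is strictly positive, so the graph is connected. The eigenvalues sum to 32, which equals trace(L) = 2|E|.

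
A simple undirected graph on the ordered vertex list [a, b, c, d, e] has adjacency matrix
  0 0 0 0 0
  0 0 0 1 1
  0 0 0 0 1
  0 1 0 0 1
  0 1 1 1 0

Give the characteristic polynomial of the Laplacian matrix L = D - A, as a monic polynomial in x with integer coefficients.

x^5 - 8x^4 + 19x^3 - 12x^2

Reading degrees in the order [a, b, c, d, e] gives [0, 2, 1, 2, 3]; set D = diag(0, 2, 1, 2, 3) and form L = D - A. Computing det(xI - L) by cofactor expansion (or equivalently via sum-over-permutations) gives x^5 - 8x^4 + 19x^3 - 12x^2. Since p(0) = det(-L) = 0, x divides p(x). There are 2 zeros in the spectrum, matching the 2 components.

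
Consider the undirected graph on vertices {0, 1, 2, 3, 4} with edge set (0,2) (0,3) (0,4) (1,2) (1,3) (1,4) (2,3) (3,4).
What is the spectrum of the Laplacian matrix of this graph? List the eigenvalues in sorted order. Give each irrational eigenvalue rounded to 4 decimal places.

With the vertex order [0, 1, 2, 3, 4], the degrees are [3, 3, 3, 4, 3], giving D = diag(3, 3, 3, 4, 3) and L = D - A. The multiplicity of 0 as a Laplacian eigenvalue equals the number of connected components. The single zero eigenvalue shows the graph is connected. The eigenvalues sum to 16, which equals trace(L) = 2|E|. The largest eigenvalue, 5, is at most the vertex count 5.

[0, 3, 3, 5, 5]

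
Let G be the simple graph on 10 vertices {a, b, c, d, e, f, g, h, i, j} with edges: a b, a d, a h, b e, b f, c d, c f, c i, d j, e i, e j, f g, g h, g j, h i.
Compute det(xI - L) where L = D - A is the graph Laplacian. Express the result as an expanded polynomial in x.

x^10 - 30x^9 + 390x^8 - 2880x^7 + 13305x^6 - 39882x^5 + 77640x^4 - 94800x^3 + 66000x^2 - 20000x

Reading degrees in the order [a, b, c, d, e, f, g, h, i, j] gives [3, 3, 3, 3, 3, 3, 3, 3, 3, 3]; set D = diag(3, 3, 3, 3, 3, 3, 3, 3, 3, 3) and form L = D - A. The eigenvalues of L are [0, 2, 2, 2, 2, 2, 5, 5, 5, 5]; the characteristic polynomial is the product of (x - lambda_i), which multiplies out to x^10 - 30x^9 + 390x^8 - 2880x^7 + 13305x^6 - 39882x^5 + 77640x^4 - 94800x^3 + 66000x^2 - 20000x. The coefficient of x^9 equals -trace(L) = -30, matching the sum of degrees. The eigenvalues sum to 30, which equals trace(L) = 2|E|.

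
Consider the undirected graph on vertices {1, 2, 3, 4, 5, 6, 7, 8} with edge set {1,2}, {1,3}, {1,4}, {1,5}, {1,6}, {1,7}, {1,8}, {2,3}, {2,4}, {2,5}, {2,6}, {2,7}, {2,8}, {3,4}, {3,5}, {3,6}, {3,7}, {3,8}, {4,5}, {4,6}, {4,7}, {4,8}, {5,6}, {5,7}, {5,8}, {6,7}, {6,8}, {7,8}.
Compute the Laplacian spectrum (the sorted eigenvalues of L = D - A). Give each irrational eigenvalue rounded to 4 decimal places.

[0, 8, 8, 8, 8, 8, 8, 8]

With the vertex order [1, 2, 3, 4, 5, 6, 7, 8], the degrees are [7, 7, 7, 7, 7, 7, 7, 7], giving D = diag(7, 7, 7, 7, 7, 7, 7, 7) and L = D - A. Diagonalising L (or applying a numerical eigensolver to the 8x8 matrix) gives the spectrum above. The single zero eigenvalue shows the graph is connected. By the matrix-tree theorem the graph has (1/8) * product of the nonzero eigenvalues = 262144 spanning trees.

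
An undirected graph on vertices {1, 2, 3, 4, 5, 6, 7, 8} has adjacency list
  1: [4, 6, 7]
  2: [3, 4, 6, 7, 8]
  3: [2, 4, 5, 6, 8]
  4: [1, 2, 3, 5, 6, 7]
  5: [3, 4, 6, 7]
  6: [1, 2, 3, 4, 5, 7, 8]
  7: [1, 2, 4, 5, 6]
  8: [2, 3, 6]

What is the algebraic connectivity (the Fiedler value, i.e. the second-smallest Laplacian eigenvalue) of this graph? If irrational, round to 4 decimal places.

Reading degrees in the order [1, 2, 3, 4, 5, 6, 7, 8] gives [3, 5, 5, 6, 4, 7, 5, 3]; set D = diag(3, 5, 5, 6, 4, 7, 5, 3) and form L = D - A. The sorted Laplacian eigenvalues are [0, 2.3575, 3.3723, 4.8493, 5.3795, 6.8885, 7.1528, 8]; the algebraic connectivity is the second entry, 2.3575. There is one zero in the spectrum, matching the 1 component. By the matrix-tree theorem the graph has (1/8) * product of the nonzero eigenvalues = 10219 spanning trees.

2.3575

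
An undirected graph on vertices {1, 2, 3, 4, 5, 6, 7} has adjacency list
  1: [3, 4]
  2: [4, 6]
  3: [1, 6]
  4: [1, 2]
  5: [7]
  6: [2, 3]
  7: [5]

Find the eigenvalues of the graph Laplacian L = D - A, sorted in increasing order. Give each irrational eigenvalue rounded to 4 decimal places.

Reading degrees in the order [1, 2, 3, 4, 5, 6, 7] gives [2, 2, 2, 2, 1, 2, 1]; set D = diag(2, 2, 2, 2, 1, 2, 1) and form L = D - A. L is symmetric positive semidefinite, so every eigenvalue is real and nonnegative. The 2 zero eigenvalues correspond to the 2 connected components. There are 2 zeros in the spectrum, matching the 2 components. The largest eigenvalue, 3.6180, is at most the vertex count 7.

[0, 0, 1.3820, 1.3820, 2, 3.6180, 3.6180]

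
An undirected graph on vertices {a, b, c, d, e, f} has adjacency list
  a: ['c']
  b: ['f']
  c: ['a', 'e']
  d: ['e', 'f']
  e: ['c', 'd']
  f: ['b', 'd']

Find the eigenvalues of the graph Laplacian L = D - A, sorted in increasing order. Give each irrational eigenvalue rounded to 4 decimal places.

[0, 0.2679, 1, 2, 3, 3.7321]

Reading degrees in the order [a, b, c, d, e, f] gives [1, 1, 2, 2, 2, 2]; set D = diag(1, 1, 2, 2, 2, 2) and form L = D - A. Since every row of L sums to 0, the all-ones vector is in the kernel and 0 is an eigenvalue. The eigenvalues sum to 10, which equals trace(L) = 2|E|. By the matrix-tree theorem the graph has (1/6) * product of the nonzero eigenvalues = 1 spanning tree.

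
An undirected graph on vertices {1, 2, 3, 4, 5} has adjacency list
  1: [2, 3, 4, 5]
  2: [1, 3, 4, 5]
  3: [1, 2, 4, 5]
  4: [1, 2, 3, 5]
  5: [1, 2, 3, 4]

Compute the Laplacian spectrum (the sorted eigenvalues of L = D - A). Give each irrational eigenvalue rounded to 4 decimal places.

[0, 5, 5, 5, 5]

With the vertex order [1, 2, 3, 4, 5], the degrees are [4, 4, 4, 4, 4], giving D = diag(4, 4, 4, 4, 4) and L = D - A. Since every row of L sums to 0, the all-ones vector is in the kernel and 0 is an eigenvalue. The single zero eigenvalue shows the graph is connected. By the matrix-tree theorem the graph has (1/5) * product of the nonzero eigenvalues = 125 spanning trees.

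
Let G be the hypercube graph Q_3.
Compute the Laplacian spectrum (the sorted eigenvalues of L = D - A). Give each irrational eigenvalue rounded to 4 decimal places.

[0, 2, 2, 2, 4, 4, 4, 6]

The graph has 8 vertices and degree multiset [3, 3, 3, 3, 3, 3, 3, 3]; D is the diagonal matrix of degrees and L = D - A. L is symmetric positive semidefinite, so every eigenvalue is real and nonnegative. The single zero eigenvalue shows the graph is connected.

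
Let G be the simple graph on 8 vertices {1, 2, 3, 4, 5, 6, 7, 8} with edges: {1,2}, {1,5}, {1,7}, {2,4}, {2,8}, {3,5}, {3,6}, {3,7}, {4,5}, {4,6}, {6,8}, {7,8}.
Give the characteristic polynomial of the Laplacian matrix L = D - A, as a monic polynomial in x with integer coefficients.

With the vertex order [1, 2, 3, 4, 5, 6, 7, 8], the degrees are [3, 3, 3, 3, 3, 3, 3, 3], giving D = diag(3, 3, 3, 3, 3, 3, 3, 3) and L = D - A. Computing det(xI - L) by cofactor expansion (or equivalently via sum-over-permutations) gives x^8 - 24x^7 + 240x^6 - 1296x^5 + 4080x^4 - 7488x^3 + 7424x^2 - 3072x. Since p(0) = det(-L) = 0, x divides p(x). The eigenvalues sum to 24, which equals trace(L) = 2|E|. By the matrix-tree theorem the graph has (1/8) * product of the nonzero eigenvalues = 384 spanning trees.

x^8 - 24x^7 + 240x^6 - 1296x^5 + 4080x^4 - 7488x^3 + 7424x^2 - 3072x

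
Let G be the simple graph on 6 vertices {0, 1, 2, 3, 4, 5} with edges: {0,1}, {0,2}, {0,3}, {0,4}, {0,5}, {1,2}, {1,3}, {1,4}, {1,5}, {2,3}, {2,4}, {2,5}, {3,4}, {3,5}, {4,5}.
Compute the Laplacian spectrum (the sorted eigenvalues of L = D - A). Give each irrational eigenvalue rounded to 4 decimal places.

Reading degrees in the order [0, 1, 2, 3, 4, 5] gives [5, 5, 5, 5, 5, 5]; set D = diag(5, 5, 5, 5, 5, 5) and form L = D - A. Since every row of L sums to 0, the all-ones vector is in the kernel and 0 is an eigenvalue. The single zero eigenvalue shows the graph is connected. There is one zero in the spectrum, matching the 1 component.

[0, 6, 6, 6, 6, 6]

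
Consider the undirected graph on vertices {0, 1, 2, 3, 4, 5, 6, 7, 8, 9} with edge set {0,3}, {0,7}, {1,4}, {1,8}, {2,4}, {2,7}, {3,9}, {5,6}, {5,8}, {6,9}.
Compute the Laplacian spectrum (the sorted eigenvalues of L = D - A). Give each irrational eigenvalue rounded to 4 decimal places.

With the vertex order [0, 1, 2, 3, 4, 5, 6, 7, 8, 9], the degrees are [2, 2, 2, 2, 2, 2, 2, 2, 2, 2], giving D = diag(2, 2, 2, 2, 2, 2, 2, 2, 2, 2) and L = D - A. Diagonalising L (or applying a numerical eigensolver to the 10x10 matrix) gives the spectrum above. The eigenvalues sum to 20, which equals trace(L) = 2|E|.

[0, 0.3820, 0.3820, 1.3820, 1.3820, 2.6180, 2.6180, 3.6180, 3.6180, 4]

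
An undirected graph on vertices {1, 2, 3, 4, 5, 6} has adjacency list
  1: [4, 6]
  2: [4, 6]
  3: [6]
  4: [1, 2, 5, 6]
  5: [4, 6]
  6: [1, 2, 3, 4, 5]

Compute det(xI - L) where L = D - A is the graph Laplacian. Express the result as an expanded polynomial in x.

Each diagonal entry of L is the vertex degree and each off-diagonal entry is -1 where an edge is present, 0 otherwise; in the order [1, 2, 3, 4, 5, 6] the diagonal is [2, 2, 1, 4, 2, 5]. The eigenvalues of L are [0, 1, 2, 2, 5, 6]; the characteristic polynomial is the product of (x - lambda_i), which multiplies out to x^6 - 16x^5 + 93x^4 - 242x^3 + 284x^2 - 120x. The coefficient of x^5 equals -trace(L) = -16, matching the sum of degrees. There is one zero in the spectrum, matching the 1 component.

x^6 - 16x^5 + 93x^4 - 242x^3 + 284x^2 - 120x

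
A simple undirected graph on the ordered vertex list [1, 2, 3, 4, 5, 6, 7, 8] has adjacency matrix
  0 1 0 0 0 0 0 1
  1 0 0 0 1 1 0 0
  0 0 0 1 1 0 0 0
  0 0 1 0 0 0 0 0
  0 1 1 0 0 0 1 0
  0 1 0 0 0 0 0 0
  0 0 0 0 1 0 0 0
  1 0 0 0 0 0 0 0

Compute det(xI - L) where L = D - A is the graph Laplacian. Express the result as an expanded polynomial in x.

Each diagonal entry of L is the vertex degree and each off-diagonal entry is -1 where an edge is present, 0 otherwise; in the order [1, 2, 3, 4, 5, 6, 7, 8] the diagonal is [2, 3, 2, 1, 3, 1, 1, 1]. L has integer entries, so p(x) = det(xI - L) has integer coefficients. Expanding the determinant yields x^8 - 14x^7 + 76x^6 - 204x^5 + 286x^4 - 204x^3 + 68x^2 - 8x. The constant term is 0 because L is singular (the all-ones vector lies in its kernel). There is one zero in the spectrum, matching the 1 component.

x^8 - 14x^7 + 76x^6 - 204x^5 + 286x^4 - 204x^3 + 68x^2 - 8x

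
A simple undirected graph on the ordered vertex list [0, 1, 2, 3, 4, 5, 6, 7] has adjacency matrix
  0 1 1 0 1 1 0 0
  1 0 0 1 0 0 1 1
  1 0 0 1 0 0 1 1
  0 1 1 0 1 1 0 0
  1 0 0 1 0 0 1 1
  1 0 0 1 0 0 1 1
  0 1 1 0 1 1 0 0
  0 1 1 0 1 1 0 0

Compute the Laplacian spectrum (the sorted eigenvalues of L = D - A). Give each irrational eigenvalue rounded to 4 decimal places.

With the vertex order [0, 1, 2, 3, 4, 5, 6, 7], the degrees are [4, 4, 4, 4, 4, 4, 4, 4], giving D = diag(4, 4, 4, 4, 4, 4, 4, 4) and L = D - A. Since every row of L sums to 0, the all-ones vector is in the kernel and 0 is an eigenvalue. The single zero eigenvalue shows the graph is connected. There is one zero in the spectrum, matching the 1 component. The eigenvalues sum to 32, which equals trace(L) = 2|E|.

[0, 4, 4, 4, 4, 4, 4, 8]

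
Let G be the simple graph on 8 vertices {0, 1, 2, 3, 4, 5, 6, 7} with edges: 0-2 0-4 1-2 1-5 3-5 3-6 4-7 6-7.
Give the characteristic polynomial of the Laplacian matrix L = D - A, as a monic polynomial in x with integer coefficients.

Reading degrees in the order [0, 1, 2, 3, 4, 5, 6, 7] gives [2, 2, 2, 2, 2, 2, 2, 2]; set D = diag(2, 2, 2, 2, 2, 2, 2, 2) and form L = D - A. Computing det(xI - L) by cofactor expansion (or equivalently via sum-over-permutations) gives x^8 - 16x^7 + 104x^6 - 352x^5 + 660x^4 - 672x^3 + 336x^2 - 64x. The constant term is 0 because L is singular (the all-ones vector lies in its kernel). By the matrix-tree theorem the graph has (1/8) * product of the nonzero eigenvalues = 8 spanning trees.

x^8 - 16x^7 + 104x^6 - 352x^5 + 660x^4 - 672x^3 + 336x^2 - 64x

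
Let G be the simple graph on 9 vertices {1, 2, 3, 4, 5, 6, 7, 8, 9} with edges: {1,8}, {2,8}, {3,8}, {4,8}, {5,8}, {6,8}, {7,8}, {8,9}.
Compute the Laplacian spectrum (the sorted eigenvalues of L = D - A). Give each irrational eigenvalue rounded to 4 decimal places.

With the vertex order [1, 2, 3, 4, 5, 6, 7, 8, 9], the degrees are [1, 1, 1, 1, 1, 1, 1, 8, 1], giving D = diag(1, 1, 1, 1, 1, 1, 1, 8, 1) and L = D - A. The multiplicity of 0 as a Laplacian eigenvalue equals the number of connected components. The single zero eigenvalue shows the graph is connected. The largest eigenvalue, 9, is at most the vertex count 9.

[0, 1, 1, 1, 1, 1, 1, 1, 9]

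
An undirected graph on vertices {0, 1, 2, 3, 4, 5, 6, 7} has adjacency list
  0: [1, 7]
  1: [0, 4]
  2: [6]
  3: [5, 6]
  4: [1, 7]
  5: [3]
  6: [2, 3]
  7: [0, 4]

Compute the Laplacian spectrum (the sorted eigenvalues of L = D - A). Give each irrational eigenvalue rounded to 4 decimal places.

With the vertex order [0, 1, 2, 3, 4, 5, 6, 7], the degrees are [2, 2, 1, 2, 2, 1, 2, 2], giving D = diag(2, 2, 1, 2, 2, 1, 2, 2) and L = D - A. Diagonalising L (or applying a numerical eigensolver to the 8x8 matrix) gives the spectrum above. The 2 zero eigenvalues correspond to the 2 connected components. The eigenvalues sum to 14, which equals trace(L) = 2|E|.

[0, 0, 0.5858, 2, 2, 2, 3.4142, 4]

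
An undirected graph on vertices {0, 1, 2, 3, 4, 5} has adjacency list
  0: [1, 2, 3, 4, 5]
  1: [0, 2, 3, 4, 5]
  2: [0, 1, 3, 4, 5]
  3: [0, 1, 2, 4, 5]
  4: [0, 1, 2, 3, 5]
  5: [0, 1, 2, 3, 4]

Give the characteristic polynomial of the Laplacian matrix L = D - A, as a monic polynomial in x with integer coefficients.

Each diagonal entry of L is the vertex degree and each off-diagonal entry is -1 where an edge is present, 0 otherwise; in the order [0, 1, 2, 3, 4, 5] the diagonal is [5, 5, 5, 5, 5, 5]. L has integer entries, so p(x) = det(xI - L) has integer coefficients. Expanding the determinant yields x^6 - 30x^5 + 360x^4 - 2160x^3 + 6480x^2 - 7776x. Since p(0) = det(-L) = 0, x divides p(x). There is one zero in the spectrum, matching the 1 component.

x^6 - 30x^5 + 360x^4 - 2160x^3 + 6480x^2 - 7776x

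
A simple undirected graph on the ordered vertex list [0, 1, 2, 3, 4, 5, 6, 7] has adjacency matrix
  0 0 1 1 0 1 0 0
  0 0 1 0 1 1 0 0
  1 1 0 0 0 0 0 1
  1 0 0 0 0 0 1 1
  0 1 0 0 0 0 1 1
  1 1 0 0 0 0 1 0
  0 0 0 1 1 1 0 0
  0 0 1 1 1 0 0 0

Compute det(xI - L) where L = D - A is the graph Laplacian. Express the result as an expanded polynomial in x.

Reading degrees in the order [0, 1, 2, 3, 4, 5, 6, 7] gives [3, 3, 3, 3, 3, 3, 3, 3]; set D = diag(3, 3, 3, 3, 3, 3, 3, 3) and form L = D - A. Computing det(xI - L) by cofactor expansion (or equivalently via sum-over-permutations) gives x^8 - 24x^7 + 240x^6 - 1296x^5 + 4080x^4 - 7488x^3 + 7424x^2 - 3072x. The constant term is 0 because L is singular (the all-ones vector lies in its kernel). The eigenvalues sum to 24, which equals trace(L) = 2|E|.

x^8 - 24x^7 + 240x^6 - 1296x^5 + 4080x^4 - 7488x^3 + 7424x^2 - 3072x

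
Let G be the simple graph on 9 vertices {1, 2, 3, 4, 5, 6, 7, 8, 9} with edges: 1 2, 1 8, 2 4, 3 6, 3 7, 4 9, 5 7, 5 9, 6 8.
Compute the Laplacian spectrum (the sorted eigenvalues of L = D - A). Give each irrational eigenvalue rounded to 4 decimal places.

[0, 0.4679, 0.4679, 1.6527, 1.6527, 3, 3, 3.8794, 3.8794]

Each diagonal entry of L is the vertex degree and each off-diagonal entry is -1 where an edge is present, 0 otherwise; in the order [1, 2, 3, 4, 5, 6, 7, 8, 9] the diagonal is [2, 2, 2, 2, 2, 2, 2, 2, 2]. Diagonalising L (or applying a numerical eigensolver to the 9x9 matrix) gives the spectrum above.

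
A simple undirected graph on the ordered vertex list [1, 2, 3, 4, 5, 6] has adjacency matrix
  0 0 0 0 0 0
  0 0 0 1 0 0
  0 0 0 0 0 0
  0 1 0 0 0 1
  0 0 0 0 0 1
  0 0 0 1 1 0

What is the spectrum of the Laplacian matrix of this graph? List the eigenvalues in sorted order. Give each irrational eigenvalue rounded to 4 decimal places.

With the vertex order [1, 2, 3, 4, 5, 6], the degrees are [0, 1, 0, 2, 1, 2], giving D = diag(0, 1, 0, 2, 1, 2) and L = D - A. L is symmetric positive semidefinite, so every eigenvalue is real and nonnegative. The 3 zero eigenvalues correspond to the 3 connected components. The largest eigenvalue, 3.4142, is at most the vertex count 6.

[0, 0, 0, 0.5858, 2, 3.4142]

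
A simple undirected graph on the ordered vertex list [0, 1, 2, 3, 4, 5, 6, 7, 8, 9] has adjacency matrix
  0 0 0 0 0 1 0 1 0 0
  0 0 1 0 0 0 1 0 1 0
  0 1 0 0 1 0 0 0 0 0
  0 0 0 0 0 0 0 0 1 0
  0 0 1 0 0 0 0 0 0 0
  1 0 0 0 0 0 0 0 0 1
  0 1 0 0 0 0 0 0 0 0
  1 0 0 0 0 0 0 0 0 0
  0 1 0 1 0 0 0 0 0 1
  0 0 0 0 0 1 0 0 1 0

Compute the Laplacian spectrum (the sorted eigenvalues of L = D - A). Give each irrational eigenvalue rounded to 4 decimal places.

[0, 0.1398, 0.4249, 0.6932, 1, 2, 2.2574, 3.1456, 3.6414, 4.6978]

Reading degrees in the order [0, 1, 2, 3, 4, 5, 6, 7, 8, 9] gives [2, 3, 2, 1, 1, 2, 1, 1, 3, 2]; set D = diag(2, 3, 2, 1, 1, 2, 1, 1, 3, 2) and form L = D - A. L is symmetric positive semidefinite, so every eigenvalue is real and nonnegative. The single zero eigenvalue shows the graph is connected. By the matrix-tree theorem the graph has (1/10) * product of the nonzero eigenvalues = 1 spanning tree. There is one zero in the spectrum, matching the 1 component.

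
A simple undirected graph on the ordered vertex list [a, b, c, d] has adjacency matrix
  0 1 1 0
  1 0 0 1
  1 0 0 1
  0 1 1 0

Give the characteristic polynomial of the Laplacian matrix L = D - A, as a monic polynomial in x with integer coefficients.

x^4 - 8x^3 + 20x^2 - 16x

With the vertex order [a, b, c, d], the degrees are [2, 2, 2, 2], giving D = diag(2, 2, 2, 2) and L = D - A. L has integer entries, so p(x) = det(xI - L) has integer coefficients. Expanding the determinant yields x^4 - 8x^3 + 20x^2 - 16x. The coefficient of x^3 equals -trace(L) = -8, matching the sum of degrees. By the matrix-tree theorem the graph has (1/4) * product of the nonzero eigenvalues = 4 spanning trees. The largest eigenvalue, 4, is at most the vertex count 4.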